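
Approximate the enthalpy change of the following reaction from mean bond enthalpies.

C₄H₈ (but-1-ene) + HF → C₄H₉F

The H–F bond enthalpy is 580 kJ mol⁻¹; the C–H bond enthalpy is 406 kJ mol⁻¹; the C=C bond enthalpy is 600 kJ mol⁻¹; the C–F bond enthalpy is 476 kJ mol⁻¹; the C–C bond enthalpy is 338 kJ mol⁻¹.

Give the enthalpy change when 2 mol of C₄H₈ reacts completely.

Bonds broken (reactants):
  C–C: 2 × 338 = 676
  C–H: 8 × 406 = 3248
  C=C: 1 × 600 = 600
  H–F: 1 × 580 = 580
  Σ(broken) = 5104 kJ
Bonds formed (products):
  C–C: 3 × 338 = 1014
  C–F: 1 × 476 = 476
  C–H: 9 × 406 = 3654
  Σ(formed) = 5144 kJ
ΔH = Σ(broken) − Σ(formed) = 5104 − 5144 = −40 kJ
For 2× the reaction as written: 2 × (−40) = −80 kJ

ΔH = −80 kJ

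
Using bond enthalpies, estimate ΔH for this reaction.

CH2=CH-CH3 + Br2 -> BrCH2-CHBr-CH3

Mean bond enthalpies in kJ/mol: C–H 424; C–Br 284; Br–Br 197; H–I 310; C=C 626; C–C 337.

Bonds broken (reactants):
  Br–Br: 1 × 197 = 197
  C–C: 1 × 337 = 337
  C–H: 6 × 424 = 2544
  C=C: 1 × 626 = 626
  Σ(broken) = 3704 kJ
Bonds formed (products):
  C–Br: 2 × 284 = 568
  C–C: 2 × 337 = 674
  C–H: 6 × 424 = 2544
  Σ(formed) = 3786 kJ
ΔH = Σ(broken) − Σ(formed) = 3704 − 3786 = −82 kJ

ΔH ≈ −82 kJ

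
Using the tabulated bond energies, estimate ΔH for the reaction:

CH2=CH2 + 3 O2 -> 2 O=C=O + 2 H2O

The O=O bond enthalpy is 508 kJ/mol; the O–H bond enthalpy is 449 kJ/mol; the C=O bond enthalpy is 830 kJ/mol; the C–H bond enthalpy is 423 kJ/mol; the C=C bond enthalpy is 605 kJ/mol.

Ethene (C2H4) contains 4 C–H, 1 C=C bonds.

ΔH ≈ −1295 kJ

Bonds broken (reactants):
  C–H: 4 × 423 = 1692
  C=C: 1 × 605 = 605
  O=O: 3 × 508 = 1524
  Σ(broken) = 3821 kJ
Bonds formed (products):
  C=O: 4 × 830 = 3320
  O–H: 4 × 449 = 1796
  Σ(formed) = 5116 kJ
ΔH = Σ(broken) − Σ(formed) = 3821 − 5116 = −1295 kJ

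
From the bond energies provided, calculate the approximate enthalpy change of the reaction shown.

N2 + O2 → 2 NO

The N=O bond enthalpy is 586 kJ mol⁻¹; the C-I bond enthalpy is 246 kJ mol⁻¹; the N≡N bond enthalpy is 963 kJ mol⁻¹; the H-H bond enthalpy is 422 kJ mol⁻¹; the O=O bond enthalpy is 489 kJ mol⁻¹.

Bonds broken (reactants):
  N≡N: 1 × 963 = 963
  O=O: 1 × 489 = 489
  Σ(broken) = 1452 kJ
Bonds formed (products):
  N=O: 2 × 586 = 1172
  Σ(formed) = 1172 kJ
ΔH = Σ(broken) − Σ(formed) = 1452 − 1172 = +280 kJ

ΔH ≈ +280 kJ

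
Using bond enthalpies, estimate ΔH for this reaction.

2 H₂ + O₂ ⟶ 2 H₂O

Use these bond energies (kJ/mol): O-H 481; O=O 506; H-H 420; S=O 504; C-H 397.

ΔH ≈ −578 kJ

Bonds broken (reactants):
  H-H: 2 × 420 = 840
  O=O: 1 × 506 = 506
  Σ(broken) = 1346 kJ
Bonds formed (products):
  O-H: 4 × 481 = 1924
  Σ(formed) = 1924 kJ
ΔH = Σ(broken) − Σ(formed) = 1346 − 1924 = −578 kJ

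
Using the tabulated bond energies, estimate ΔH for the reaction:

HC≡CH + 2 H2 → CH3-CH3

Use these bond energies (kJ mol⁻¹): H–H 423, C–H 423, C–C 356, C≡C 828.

Bonds broken (reactants):
  C≡C: 1 × 828 = 828
  C–H: 2 × 423 = 846
  H–H: 2 × 423 = 846
  Σ(broken) = 2520 kJ
Bonds formed (products):
  C–C: 1 × 356 = 356
  C–H: 6 × 423 = 2538
  Σ(formed) = 2894 kJ
ΔH = Σ(broken) − Σ(formed) = 2520 − 2894 = −374 kJ

ΔH ≈ −374 kJ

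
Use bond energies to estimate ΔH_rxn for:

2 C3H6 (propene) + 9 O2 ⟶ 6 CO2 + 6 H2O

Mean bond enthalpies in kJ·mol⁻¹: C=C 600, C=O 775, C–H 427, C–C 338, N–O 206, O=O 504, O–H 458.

Bonds broken (reactants):
  C–C: 2 × 338 = 676
  C–H: 12 × 427 = 5124
  C=C: 2 × 600 = 1200
  O=O: 9 × 504 = 4536
  Σ(broken) = 11536 kJ
Bonds formed (products):
  C=O: 12 × 775 = 9300
  O–H: 12 × 458 = 5496
  Σ(formed) = 14796 kJ
ΔH = Σ(broken) − Σ(formed) = 11536 − 14796 = −3260 kJ

ΔH ≈ −3260 kJ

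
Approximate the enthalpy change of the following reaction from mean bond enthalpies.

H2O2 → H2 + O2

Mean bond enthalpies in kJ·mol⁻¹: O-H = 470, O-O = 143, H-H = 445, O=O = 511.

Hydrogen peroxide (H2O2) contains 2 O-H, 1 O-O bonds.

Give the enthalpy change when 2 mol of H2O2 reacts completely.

Bonds broken (reactants):
  O-H: 2 × 470 = 940
  O-O: 1 × 143 = 143
  Σ(broken) = 1083 kJ
Bonds formed (products):
  H-H: 1 × 445 = 445
  O=O: 1 × 511 = 511
  Σ(formed) = 956 kJ
ΔH = Σ(broken) − Σ(formed) = 1083 − 956 = +127 kJ
For 2× the reaction as written: 2 × (+127) = +254 kJ

ΔH = +254 kJ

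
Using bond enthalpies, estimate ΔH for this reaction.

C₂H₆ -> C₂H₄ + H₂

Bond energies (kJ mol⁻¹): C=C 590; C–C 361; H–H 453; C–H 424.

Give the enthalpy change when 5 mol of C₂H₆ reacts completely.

Bonds broken (reactants):
  C–C: 1 × 361 = 361
  C–H: 6 × 424 = 2544
  Σ(broken) = 2905 kJ
Bonds formed (products):
  C–H: 4 × 424 = 1696
  C=C: 1 × 590 = 590
  H–H: 1 × 453 = 453
  Σ(formed) = 2739 kJ
ΔH = Σ(broken) − Σ(formed) = 2905 − 2739 = +166 kJ
For 5× the reaction as written: 5 × (+166) = +830 kJ

ΔH = +830 kJ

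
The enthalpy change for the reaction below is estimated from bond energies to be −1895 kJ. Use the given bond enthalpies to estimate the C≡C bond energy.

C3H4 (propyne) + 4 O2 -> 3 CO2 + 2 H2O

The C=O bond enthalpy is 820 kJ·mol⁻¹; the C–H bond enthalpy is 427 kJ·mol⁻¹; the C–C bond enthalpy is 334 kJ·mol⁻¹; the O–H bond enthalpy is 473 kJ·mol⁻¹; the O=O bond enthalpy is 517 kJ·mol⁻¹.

Let D be the C≡C bond energy.
Σ(broken) = 1×D + 1×334 + 4×427 + 4×517 = 4110 + D
Σ(formed) = 6×820 + 4×473 = 6812
ΔH = Σ(broken) − Σ(formed) = (4110 + D) − (6812) = −2702 + D
Setting this equal to −1895 kJ gives D = 807 kJ/mol.

D(C≡C) ≈ 807 kJ/mol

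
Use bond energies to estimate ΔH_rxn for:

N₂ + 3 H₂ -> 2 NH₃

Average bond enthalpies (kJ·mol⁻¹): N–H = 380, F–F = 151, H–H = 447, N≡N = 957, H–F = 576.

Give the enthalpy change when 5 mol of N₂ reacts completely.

ΔH = +90 kJ

Bonds broken (reactants):
  H–H: 3 × 447 = 1341
  N≡N: 1 × 957 = 957
  Σ(broken) = 2298 kJ
Bonds formed (products):
  N–H: 6 × 380 = 2280
  Σ(formed) = 2280 kJ
ΔH = Σ(broken) − Σ(formed) = 2298 − 2280 = +18 kJ
For 5× the reaction as written: 5 × (+18) = +90 kJ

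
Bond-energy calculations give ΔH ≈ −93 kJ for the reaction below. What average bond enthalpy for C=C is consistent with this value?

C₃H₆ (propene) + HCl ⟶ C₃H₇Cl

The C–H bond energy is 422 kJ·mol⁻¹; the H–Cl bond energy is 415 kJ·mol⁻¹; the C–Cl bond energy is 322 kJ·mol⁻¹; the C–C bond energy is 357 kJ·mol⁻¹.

D(C=C) ≈ 593 kJ/mol

Let D be the C=C bond energy.
Σ(broken) = 1×357 + 6×422 + 1×D + 1×415 = 3304 + D
Σ(formed) = 2×357 + 1×322 + 7×422 = 3990
ΔH = Σ(broken) − Σ(formed) = (3304 + D) − (3990) = −686 + D
Setting this equal to −93 kJ gives D = 593 kJ/mol.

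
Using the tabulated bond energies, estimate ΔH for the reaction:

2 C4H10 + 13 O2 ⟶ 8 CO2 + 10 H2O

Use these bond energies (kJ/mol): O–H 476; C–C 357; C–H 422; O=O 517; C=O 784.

Bonds broken (reactants):
  C–C: 6 × 357 = 2142
  C–H: 20 × 422 = 8440
  O=O: 13 × 517 = 6721
  Σ(broken) = 17303 kJ
Bonds formed (products):
  C=O: 16 × 784 = 12544
  O–H: 20 × 476 = 9520
  Σ(formed) = 22064 kJ
ΔH = Σ(broken) − Σ(formed) = 17303 − 22064 = −4761 kJ

ΔH ≈ −4761 kJ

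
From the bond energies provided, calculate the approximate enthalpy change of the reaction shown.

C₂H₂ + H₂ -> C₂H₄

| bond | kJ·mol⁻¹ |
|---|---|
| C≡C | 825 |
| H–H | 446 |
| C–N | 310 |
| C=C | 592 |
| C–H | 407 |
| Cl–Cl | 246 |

Bonds broken (reactants):
  C≡C: 1 × 825 = 825
  C–H: 2 × 407 = 814
  H–H: 1 × 446 = 446
  Σ(broken) = 2085 kJ
Bonds formed (products):
  C–H: 4 × 407 = 1628
  C=C: 1 × 592 = 592
  Σ(formed) = 2220 kJ
ΔH = Σ(broken) − Σ(formed) = 2085 − 2220 = −135 kJ

ΔH ≈ −135 kJ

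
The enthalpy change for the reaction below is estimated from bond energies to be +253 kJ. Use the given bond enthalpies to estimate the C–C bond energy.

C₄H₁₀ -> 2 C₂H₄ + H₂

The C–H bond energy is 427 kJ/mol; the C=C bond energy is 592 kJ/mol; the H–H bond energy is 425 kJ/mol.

Let D be the C–C bond energy.
Σ(broken) = 3×D + 10×427 = 4270 + 3D
Σ(formed) = 8×427 + 2×592 + 1×425 = 5025
ΔH = Σ(broken) − Σ(formed) = (4270 + 3D) − (5025) = −755 + 3D
Setting this equal to +253 kJ gives 3D = 1008, so D = 336 kJ/mol.

D(C–C) ≈ 336 kJ/mol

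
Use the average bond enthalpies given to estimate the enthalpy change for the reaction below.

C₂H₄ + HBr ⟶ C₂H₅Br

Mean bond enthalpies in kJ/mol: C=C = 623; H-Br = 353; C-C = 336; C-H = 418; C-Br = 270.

ΔH ≈ −48 kJ

Bonds broken (reactants):
  C-H: 4 × 418 = 1672
  C=C: 1 × 623 = 623
  H-Br: 1 × 353 = 353
  Σ(broken) = 2648 kJ
Bonds formed (products):
  C-Br: 1 × 270 = 270
  C-C: 1 × 336 = 336
  C-H: 5 × 418 = 2090
  Σ(formed) = 2696 kJ
ΔH = Σ(broken) − Σ(formed) = 2648 − 2696 = −48 kJ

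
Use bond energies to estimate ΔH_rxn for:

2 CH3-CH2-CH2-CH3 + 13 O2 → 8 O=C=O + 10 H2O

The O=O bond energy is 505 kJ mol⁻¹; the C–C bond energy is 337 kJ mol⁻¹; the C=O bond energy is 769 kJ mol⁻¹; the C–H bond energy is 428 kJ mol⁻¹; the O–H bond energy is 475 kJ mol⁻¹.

ΔH ≈ −4657 kJ

Bonds broken (reactants):
  C–C: 6 × 337 = 2022
  C–H: 20 × 428 = 8560
  O=O: 13 × 505 = 6565
  Σ(broken) = 17147 kJ
Bonds formed (products):
  C=O: 16 × 769 = 12304
  O–H: 20 × 475 = 9500
  Σ(formed) = 21804 kJ
ΔH = Σ(broken) − Σ(formed) = 17147 − 21804 = −4657 kJ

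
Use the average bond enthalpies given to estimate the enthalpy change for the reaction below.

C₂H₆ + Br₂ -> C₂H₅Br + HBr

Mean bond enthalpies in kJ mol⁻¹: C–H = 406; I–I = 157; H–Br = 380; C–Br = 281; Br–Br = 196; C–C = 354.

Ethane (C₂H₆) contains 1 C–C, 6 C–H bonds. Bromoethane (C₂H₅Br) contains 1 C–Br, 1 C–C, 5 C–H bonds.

ΔH ≈ −59 kJ

Bonds broken (reactants):
  Br–Br: 1 × 196 = 196
  C–C: 1 × 354 = 354
  C–H: 6 × 406 = 2436
  Σ(broken) = 2986 kJ
Bonds formed (products):
  C–Br: 1 × 281 = 281
  C–C: 1 × 354 = 354
  C–H: 5 × 406 = 2030
  H–Br: 1 × 380 = 380
  Σ(formed) = 3045 kJ
ΔH = Σ(broken) − Σ(formed) = 2986 − 3045 = −59 kJ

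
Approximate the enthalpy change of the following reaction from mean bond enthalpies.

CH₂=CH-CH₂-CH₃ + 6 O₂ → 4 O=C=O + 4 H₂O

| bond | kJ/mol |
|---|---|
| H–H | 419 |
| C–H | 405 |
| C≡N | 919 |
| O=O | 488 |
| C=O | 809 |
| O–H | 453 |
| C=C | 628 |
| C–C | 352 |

ΔH ≈ −2596 kJ

Bonds broken (reactants):
  C–C: 2 × 352 = 704
  C–H: 8 × 405 = 3240
  C=C: 1 × 628 = 628
  O=O: 6 × 488 = 2928
  Σ(broken) = 7500 kJ
Bonds formed (products):
  C=O: 8 × 809 = 6472
  O–H: 8 × 453 = 3624
  Σ(formed) = 10096 kJ
ΔH = Σ(broken) − Σ(formed) = 7500 − 10096 = −2596 kJ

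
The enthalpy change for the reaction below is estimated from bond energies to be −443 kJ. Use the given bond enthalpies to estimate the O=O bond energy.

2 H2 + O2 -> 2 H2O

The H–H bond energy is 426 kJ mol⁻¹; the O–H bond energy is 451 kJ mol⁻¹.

Let D be the O=O bond energy.
Σ(broken) = 2×426 + 1×D = 852 + D
Σ(formed) = 4×451 = 1804
ΔH = Σ(broken) − Σ(formed) = (852 + D) − (1804) = −952 + D
Setting this equal to −443 kJ gives D = 509 kJ/mol.

D(O=O) ≈ 509 kJ/mol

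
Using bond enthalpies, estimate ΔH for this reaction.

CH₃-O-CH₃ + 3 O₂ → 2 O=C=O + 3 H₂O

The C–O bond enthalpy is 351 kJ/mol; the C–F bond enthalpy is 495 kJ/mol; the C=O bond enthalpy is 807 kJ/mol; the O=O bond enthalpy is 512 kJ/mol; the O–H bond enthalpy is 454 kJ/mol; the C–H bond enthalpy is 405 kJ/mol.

Bonds broken (reactants):
  C–H: 6 × 405 = 2430
  C–O: 2 × 351 = 702
  O=O: 3 × 512 = 1536
  Σ(broken) = 4668 kJ
Bonds formed (products):
  C=O: 4 × 807 = 3228
  O–H: 6 × 454 = 2724
  Σ(formed) = 5952 kJ
ΔH = Σ(broken) − Σ(formed) = 4668 − 5952 = −1284 kJ

ΔH ≈ −1284 kJ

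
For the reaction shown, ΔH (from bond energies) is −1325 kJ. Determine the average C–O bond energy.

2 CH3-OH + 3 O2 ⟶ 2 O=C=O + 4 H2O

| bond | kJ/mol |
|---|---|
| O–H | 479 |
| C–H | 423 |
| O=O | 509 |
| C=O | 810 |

D(C–O) ≈ 362 kJ/mol

Let D be the C–O bond energy.
Σ(broken) = 6×423 + 2×D + 2×479 + 3×509 = 5023 + 2D
Σ(formed) = 4×810 + 8×479 = 7072
ΔH = Σ(broken) − Σ(formed) = (5023 + 2D) − (7072) = −2049 + 2D
Setting this equal to −1325 kJ gives 2D = 724, so D = 362 kJ/mol.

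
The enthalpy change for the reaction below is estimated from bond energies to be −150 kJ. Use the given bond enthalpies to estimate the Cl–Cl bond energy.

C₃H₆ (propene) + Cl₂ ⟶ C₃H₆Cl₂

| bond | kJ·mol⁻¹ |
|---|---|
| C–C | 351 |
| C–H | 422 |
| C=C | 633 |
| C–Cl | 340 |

D(Cl–Cl) ≈ 248 kJ/mol

Let D be the Cl–Cl bond energy.
Σ(broken) = 1×351 + 6×422 + 1×633 + 1×D = 3516 + D
Σ(formed) = 2×351 + 2×340 + 6×422 = 3914
ΔH = Σ(broken) − Σ(formed) = (3516 + D) − (3914) = −398 + D
Setting this equal to −150 kJ gives D = 248 kJ/mol.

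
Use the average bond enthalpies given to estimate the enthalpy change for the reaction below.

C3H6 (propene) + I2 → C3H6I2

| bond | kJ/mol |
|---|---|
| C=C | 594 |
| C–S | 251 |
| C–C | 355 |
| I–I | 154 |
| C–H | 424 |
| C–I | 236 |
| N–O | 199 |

Bonds broken (reactants):
  C–C: 1 × 355 = 355
  C–H: 6 × 424 = 2544
  C=C: 1 × 594 = 594
  I–I: 1 × 154 = 154
  Σ(broken) = 3647 kJ
Bonds formed (products):
  C–C: 2 × 355 = 710
  C–H: 6 × 424 = 2544
  C–I: 2 × 236 = 472
  Σ(formed) = 3726 kJ
ΔH = Σ(broken) − Σ(formed) = 3647 − 3726 = −79 kJ

ΔH ≈ −79 kJ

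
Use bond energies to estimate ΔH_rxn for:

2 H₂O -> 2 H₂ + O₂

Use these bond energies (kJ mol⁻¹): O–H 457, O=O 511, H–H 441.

ΔH ≈ +435 kJ

Bonds broken (reactants):
  O–H: 4 × 457 = 1828
  Σ(broken) = 1828 kJ
Bonds formed (products):
  H–H: 2 × 441 = 882
  O=O: 1 × 511 = 511
  Σ(formed) = 1393 kJ
ΔH = Σ(broken) − Σ(formed) = 1828 − 1393 = +435 kJ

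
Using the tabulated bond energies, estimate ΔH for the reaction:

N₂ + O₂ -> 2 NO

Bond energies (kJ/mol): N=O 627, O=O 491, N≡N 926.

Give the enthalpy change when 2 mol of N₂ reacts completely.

ΔH = +326 kJ

Bonds broken (reactants):
  N≡N: 1 × 926 = 926
  O=O: 1 × 491 = 491
  Σ(broken) = 1417 kJ
Bonds formed (products):
  N=O: 2 × 627 = 1254
  Σ(formed) = 1254 kJ
ΔH = Σ(broken) − Σ(formed) = 1417 − 1254 = +163 kJ
For 2× the reaction as written: 2 × (+163) = +326 kJ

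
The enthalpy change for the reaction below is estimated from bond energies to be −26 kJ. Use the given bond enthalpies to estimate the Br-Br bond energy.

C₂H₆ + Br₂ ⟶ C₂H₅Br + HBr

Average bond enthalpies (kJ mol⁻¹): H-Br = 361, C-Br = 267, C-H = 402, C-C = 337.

D(Br-Br) ≈ 200 kJ/mol

Let D be the Br-Br bond energy.
Σ(broken) = 1×D + 1×337 + 6×402 = 2749 + D
Σ(formed) = 1×267 + 1×337 + 5×402 + 1×361 = 2975
ΔH = Σ(broken) − Σ(formed) = (2749 + D) − (2975) = −226 + D
Setting this equal to −26 kJ gives D = 200 kJ/mol.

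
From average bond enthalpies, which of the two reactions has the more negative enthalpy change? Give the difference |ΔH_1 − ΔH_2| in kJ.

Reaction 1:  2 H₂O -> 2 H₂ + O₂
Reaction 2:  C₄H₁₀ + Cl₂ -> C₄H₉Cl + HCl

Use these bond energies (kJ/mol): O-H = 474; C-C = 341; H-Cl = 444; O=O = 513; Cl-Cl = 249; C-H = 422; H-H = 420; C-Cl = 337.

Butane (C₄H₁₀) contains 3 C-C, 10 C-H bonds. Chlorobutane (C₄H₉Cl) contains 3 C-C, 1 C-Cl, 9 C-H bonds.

Reaction 2, by 653 kJ

Reaction 1:
  Bonds broken (reactants):
    O-H: 4 × 474 = 1896
    Σ(broken) = 1896 kJ
  Bonds formed (products):
    H-H: 2 × 420 = 840
    O=O: 1 × 513 = 513
    Σ(formed) = 1353 kJ
  ΔH_1 = 1896 − 1353 = +543 kJ
Reaction 2:
  Bonds broken (reactants):
    C-C: 3 × 341 = 1023
    C-H: 10 × 422 = 4220
    Cl-Cl: 1 × 249 = 249
    Σ(broken) = 5492 kJ
  Bonds formed (products):
    C-C: 3 × 341 = 1023
    C-Cl: 1 × 337 = 337
    C-H: 9 × 422 = 3798
    H-Cl: 1 × 444 = 444
    Σ(formed) = 5602 kJ
  ΔH_2 = 5492 − 5602 = −110 kJ
ΔH_1 − ΔH_2 = +653 kJ, so reaction 2 has the more negative ΔH; |ΔH_1 − ΔH_2| = 653 kJ.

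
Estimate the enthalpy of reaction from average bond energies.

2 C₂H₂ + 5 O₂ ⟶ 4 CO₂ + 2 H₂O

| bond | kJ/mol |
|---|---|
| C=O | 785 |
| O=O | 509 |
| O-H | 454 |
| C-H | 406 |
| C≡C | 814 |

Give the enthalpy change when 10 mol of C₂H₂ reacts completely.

Bonds broken (reactants):
  C≡C: 2 × 814 = 1628
  C-H: 4 × 406 = 1624
  O=O: 5 × 509 = 2545
  Σ(broken) = 5797 kJ
Bonds formed (products):
  C=O: 8 × 785 = 6280
  O-H: 4 × 454 = 1816
  Σ(formed) = 8096 kJ
ΔH = Σ(broken) − Σ(formed) = 5797 − 8096 = −2299 kJ
For 5× the reaction as written: 5 × (−2299) = −11495 kJ

ΔH = −11495 kJ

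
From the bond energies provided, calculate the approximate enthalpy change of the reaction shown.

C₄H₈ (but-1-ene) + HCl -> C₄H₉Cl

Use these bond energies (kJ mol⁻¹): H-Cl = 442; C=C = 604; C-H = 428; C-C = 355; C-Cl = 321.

Bonds broken (reactants):
  C-C: 2 × 355 = 710
  C-H: 8 × 428 = 3424
  C=C: 1 × 604 = 604
  H-Cl: 1 × 442 = 442
  Σ(broken) = 5180 kJ
Bonds formed (products):
  C-C: 3 × 355 = 1065
  C-Cl: 1 × 321 = 321
  C-H: 9 × 428 = 3852
  Σ(formed) = 5238 kJ
ΔH = Σ(broken) − Σ(formed) = 5180 − 5238 = −58 kJ

ΔH ≈ −58 kJ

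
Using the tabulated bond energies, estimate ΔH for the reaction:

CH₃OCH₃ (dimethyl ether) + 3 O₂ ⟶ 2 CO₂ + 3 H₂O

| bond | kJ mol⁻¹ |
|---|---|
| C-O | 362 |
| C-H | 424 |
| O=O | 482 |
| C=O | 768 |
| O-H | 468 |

Bonds broken (reactants):
  C-H: 6 × 424 = 2544
  C-O: 2 × 362 = 724
  O=O: 3 × 482 = 1446
  Σ(broken) = 4714 kJ
Bonds formed (products):
  C=O: 4 × 768 = 3072
  O-H: 6 × 468 = 2808
  Σ(formed) = 5880 kJ
ΔH = Σ(broken) − Σ(formed) = 4714 − 5880 = −1166 kJ

ΔH ≈ −1166 kJ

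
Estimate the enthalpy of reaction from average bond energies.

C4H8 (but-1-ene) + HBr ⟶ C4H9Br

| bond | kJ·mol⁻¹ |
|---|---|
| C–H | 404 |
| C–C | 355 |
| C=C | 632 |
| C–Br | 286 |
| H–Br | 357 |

Bonds broken (reactants):
  C–C: 2 × 355 = 710
  C–H: 8 × 404 = 3232
  C=C: 1 × 632 = 632
  H–Br: 1 × 357 = 357
  Σ(broken) = 4931 kJ
Bonds formed (products):
  C–Br: 1 × 286 = 286
  C–C: 3 × 355 = 1065
  C–H: 9 × 404 = 3636
  Σ(formed) = 4987 kJ
ΔH = Σ(broken) − Σ(formed) = 4931 − 4987 = −56 kJ

ΔH ≈ −56 kJ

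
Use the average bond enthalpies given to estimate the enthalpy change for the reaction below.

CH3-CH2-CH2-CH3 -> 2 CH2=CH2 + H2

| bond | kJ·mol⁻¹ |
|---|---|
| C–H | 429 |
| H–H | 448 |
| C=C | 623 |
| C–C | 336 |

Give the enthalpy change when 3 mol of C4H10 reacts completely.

ΔH = +516 kJ

Bonds broken (reactants):
  C–C: 3 × 336 = 1008
  C–H: 10 × 429 = 4290
  Σ(broken) = 5298 kJ
Bonds formed (products):
  C–H: 8 × 429 = 3432
  C=C: 2 × 623 = 1246
  H–H: 1 × 448 = 448
  Σ(formed) = 5126 kJ
ΔH = Σ(broken) − Σ(formed) = 5298 − 5126 = +172 kJ
For 3× the reaction as written: 3 × (+172) = +516 kJ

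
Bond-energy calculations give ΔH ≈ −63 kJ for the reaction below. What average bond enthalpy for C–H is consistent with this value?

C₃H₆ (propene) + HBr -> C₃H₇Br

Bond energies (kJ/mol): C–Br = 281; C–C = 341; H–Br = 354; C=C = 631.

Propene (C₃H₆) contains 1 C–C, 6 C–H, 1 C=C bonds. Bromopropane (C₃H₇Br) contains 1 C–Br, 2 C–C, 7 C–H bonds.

D(C–H) ≈ 426 kJ/mol

Let D be the C–H bond energy.
Σ(broken) = 1×341 + 6×D + 1×631 + 1×354 = 1326 + 6D
Σ(formed) = 1×281 + 2×341 + 7×D = 963 + 7D
ΔH = Σ(broken) − Σ(formed) = (1326 + 6D) − (963 + 7D) = +363 − D
Setting this equal to −63 kJ gives D = 426 kJ/mol.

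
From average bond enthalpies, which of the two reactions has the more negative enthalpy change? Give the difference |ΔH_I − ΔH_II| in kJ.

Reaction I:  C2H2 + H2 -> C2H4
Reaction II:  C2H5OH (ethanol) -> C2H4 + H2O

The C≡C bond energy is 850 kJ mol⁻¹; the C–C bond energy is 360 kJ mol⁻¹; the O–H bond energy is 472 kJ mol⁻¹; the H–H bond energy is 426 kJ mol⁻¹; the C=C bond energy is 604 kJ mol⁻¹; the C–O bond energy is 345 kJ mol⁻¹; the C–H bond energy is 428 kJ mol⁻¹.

Reaction I, by 241 kJ

Reaction I:
  Bonds broken (reactants):
    C≡C: 1 × 850 = 850
    C–H: 2 × 428 = 856
    H–H: 1 × 426 = 426
    Σ(broken) = 2132 kJ
  Bonds formed (products):
    C–H: 4 × 428 = 1712
    C=C: 1 × 604 = 604
    Σ(formed) = 2316 kJ
  ΔH_I = 2132 − 2316 = −184 kJ
Reaction II:
  Bonds broken (reactants):
    C–C: 1 × 360 = 360
    C–H: 5 × 428 = 2140
    C–O: 1 × 345 = 345
    O–H: 1 × 472 = 472
    Σ(broken) = 3317 kJ
  Bonds formed (products):
    C–H: 4 × 428 = 1712
    C=C: 1 × 604 = 604
    O–H: 2 × 472 = 944
    Σ(formed) = 3260 kJ
  ΔH_II = 3317 − 3260 = +57 kJ
ΔH_I − ΔH_II = −241 kJ, so reaction I has the more negative ΔH; |ΔH_I − ΔH_II| = 241 kJ.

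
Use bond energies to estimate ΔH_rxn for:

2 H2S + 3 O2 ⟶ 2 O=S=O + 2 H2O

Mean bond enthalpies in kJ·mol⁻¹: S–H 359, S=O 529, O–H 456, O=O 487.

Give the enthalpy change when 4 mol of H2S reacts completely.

ΔH = −2086 kJ

Bonds broken (reactants):
  O=O: 3 × 487 = 1461
  S–H: 4 × 359 = 1436
  Σ(broken) = 2897 kJ
Bonds formed (products):
  O–H: 4 × 456 = 1824
  S=O: 4 × 529 = 2116
  Σ(formed) = 3940 kJ
ΔH = Σ(broken) − Σ(formed) = 2897 − 3940 = −1043 kJ
For 2× the reaction as written: 2 × (−1043) = −2086 kJ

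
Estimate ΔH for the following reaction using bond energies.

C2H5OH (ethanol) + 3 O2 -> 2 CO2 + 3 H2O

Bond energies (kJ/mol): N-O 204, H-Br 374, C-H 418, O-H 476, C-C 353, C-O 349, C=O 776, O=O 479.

ΔH ≈ −1255 kJ

Bonds broken (reactants):
  C-C: 1 × 353 = 353
  C-H: 5 × 418 = 2090
  C-O: 1 × 349 = 349
  O-H: 1 × 476 = 476
  O=O: 3 × 479 = 1437
  Σ(broken) = 4705 kJ
Bonds formed (products):
  C=O: 4 × 776 = 3104
  O-H: 6 × 476 = 2856
  Σ(formed) = 5960 kJ
ΔH = Σ(broken) − Σ(formed) = 4705 − 5960 = −1255 kJ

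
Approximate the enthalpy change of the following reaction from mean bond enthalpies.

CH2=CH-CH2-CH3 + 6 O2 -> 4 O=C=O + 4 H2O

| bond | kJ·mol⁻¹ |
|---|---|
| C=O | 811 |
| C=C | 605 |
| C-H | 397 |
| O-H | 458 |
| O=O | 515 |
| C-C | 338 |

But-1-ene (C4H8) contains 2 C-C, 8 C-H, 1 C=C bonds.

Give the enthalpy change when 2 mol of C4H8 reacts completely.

Bonds broken (reactants):
  C-C: 2 × 338 = 676
  C-H: 8 × 397 = 3176
  C=C: 1 × 605 = 605
  O=O: 6 × 515 = 3090
  Σ(broken) = 7547 kJ
Bonds formed (products):
  C=O: 8 × 811 = 6488
  O-H: 8 × 458 = 3664
  Σ(formed) = 10152 kJ
ΔH = Σ(broken) − Σ(formed) = 7547 − 10152 = −2605 kJ
For 2× the reaction as written: 2 × (−2605) = −5210 kJ

ΔH = −5210 kJ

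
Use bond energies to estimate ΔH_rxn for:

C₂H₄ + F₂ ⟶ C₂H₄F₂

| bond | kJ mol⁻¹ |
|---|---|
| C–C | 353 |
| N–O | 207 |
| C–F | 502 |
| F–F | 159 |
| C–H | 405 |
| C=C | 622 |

ΔH ≈ −576 kJ

Bonds broken (reactants):
  C–H: 4 × 405 = 1620
  C=C: 1 × 622 = 622
  F–F: 1 × 159 = 159
  Σ(broken) = 2401 kJ
Bonds formed (products):
  C–C: 1 × 353 = 353
  C–F: 2 × 502 = 1004
  C–H: 4 × 405 = 1620
  Σ(formed) = 2977 kJ
ΔH = Σ(broken) − Σ(formed) = 2401 − 2977 = −576 kJ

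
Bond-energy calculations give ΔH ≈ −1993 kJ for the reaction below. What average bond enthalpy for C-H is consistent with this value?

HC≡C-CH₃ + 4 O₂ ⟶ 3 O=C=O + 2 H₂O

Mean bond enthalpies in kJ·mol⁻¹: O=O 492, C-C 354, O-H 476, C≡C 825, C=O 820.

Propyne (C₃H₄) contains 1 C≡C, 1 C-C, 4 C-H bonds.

Let D be the C-H bond energy.
Σ(broken) = 1×825 + 1×354 + 4×D + 4×492 = 3147 + 4D
Σ(formed) = 6×820 + 4×476 = 6824
ΔH = Σ(broken) − Σ(formed) = (3147 + 4D) − (6824) = −3677 + 4D
Setting this equal to −1993 kJ gives 4D = 1684, so D = 421 kJ/mol.

D(C-H) ≈ 421 kJ/mol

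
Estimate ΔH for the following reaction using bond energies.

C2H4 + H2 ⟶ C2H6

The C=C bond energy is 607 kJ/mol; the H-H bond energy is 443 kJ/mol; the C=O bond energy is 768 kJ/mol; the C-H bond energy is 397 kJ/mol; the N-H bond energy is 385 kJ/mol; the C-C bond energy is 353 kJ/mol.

ΔH ≈ −97 kJ

Bonds broken (reactants):
  C-H: 4 × 397 = 1588
  C=C: 1 × 607 = 607
  H-H: 1 × 443 = 443
  Σ(broken) = 2638 kJ
Bonds formed (products):
  C-C: 1 × 353 = 353
  C-H: 6 × 397 = 2382
  Σ(formed) = 2735 kJ
ΔH = Σ(broken) − Σ(formed) = 2638 − 2735 = −97 kJ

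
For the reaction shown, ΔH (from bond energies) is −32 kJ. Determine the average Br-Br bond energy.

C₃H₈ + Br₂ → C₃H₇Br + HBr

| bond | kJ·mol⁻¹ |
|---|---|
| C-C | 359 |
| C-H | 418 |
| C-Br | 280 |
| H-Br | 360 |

Let D be the Br-Br bond energy.
Σ(broken) = 1×D + 2×359 + 8×418 = 4062 + D
Σ(formed) = 1×280 + 2×359 + 7×418 + 1×360 = 4284
ΔH = Σ(broken) − Σ(formed) = (4062 + D) − (4284) = −222 + D
Setting this equal to −32 kJ gives D = 190 kJ/mol.

D(Br-Br) ≈ 190 kJ/mol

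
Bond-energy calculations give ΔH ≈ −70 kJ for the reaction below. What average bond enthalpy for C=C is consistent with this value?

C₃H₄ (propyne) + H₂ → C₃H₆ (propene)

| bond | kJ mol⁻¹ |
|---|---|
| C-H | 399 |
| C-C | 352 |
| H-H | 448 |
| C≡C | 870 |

Let D be the C=C bond energy.
Σ(broken) = 1×870 + 1×352 + 4×399 + 1×448 = 3266
Σ(formed) = 1×352 + 6×399 + 1×D = 2746 + D
ΔH = Σ(broken) − Σ(formed) = (3266) − (2746 + D) = +520 − D
Setting this equal to −70 kJ gives D = 590 kJ/mol.

D(C=C) ≈ 590 kJ/mol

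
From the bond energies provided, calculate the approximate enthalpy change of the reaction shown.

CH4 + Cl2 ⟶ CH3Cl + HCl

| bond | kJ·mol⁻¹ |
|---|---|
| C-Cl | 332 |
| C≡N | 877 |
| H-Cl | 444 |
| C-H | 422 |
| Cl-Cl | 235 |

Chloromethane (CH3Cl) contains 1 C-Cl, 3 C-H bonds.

ΔH ≈ −119 kJ

Bonds broken (reactants):
  C-H: 4 × 422 = 1688
  Cl-Cl: 1 × 235 = 235
  Σ(broken) = 1923 kJ
Bonds formed (products):
  C-Cl: 1 × 332 = 332
  C-H: 3 × 422 = 1266
  H-Cl: 1 × 444 = 444
  Σ(formed) = 2042 kJ
ΔH = Σ(broken) − Σ(formed) = 1923 − 2042 = −119 kJ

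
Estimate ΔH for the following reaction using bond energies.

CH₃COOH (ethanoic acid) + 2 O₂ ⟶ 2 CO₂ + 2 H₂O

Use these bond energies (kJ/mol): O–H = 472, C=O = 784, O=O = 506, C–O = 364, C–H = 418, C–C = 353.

Bonds broken (reactants):
  C–C: 1 × 353 = 353
  C–H: 3 × 418 = 1254
  C–O: 1 × 364 = 364
  C=O: 1 × 784 = 784
  O–H: 1 × 472 = 472
  O=O: 2 × 506 = 1012
  Σ(broken) = 4239 kJ
Bonds formed (products):
  C=O: 4 × 784 = 3136
  O–H: 4 × 472 = 1888
  Σ(formed) = 5024 kJ
ΔH = Σ(broken) − Σ(formed) = 4239 − 5024 = −785 kJ

ΔH ≈ −785 kJ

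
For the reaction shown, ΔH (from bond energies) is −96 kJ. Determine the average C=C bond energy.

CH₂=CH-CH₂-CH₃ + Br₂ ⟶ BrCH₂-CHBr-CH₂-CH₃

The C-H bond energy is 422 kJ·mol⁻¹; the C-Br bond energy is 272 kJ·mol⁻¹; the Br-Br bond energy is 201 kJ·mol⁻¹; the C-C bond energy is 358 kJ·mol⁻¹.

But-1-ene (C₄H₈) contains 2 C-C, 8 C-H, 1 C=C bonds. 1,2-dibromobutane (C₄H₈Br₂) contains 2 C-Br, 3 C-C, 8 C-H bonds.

Let D be the C=C bond energy.
Σ(broken) = 1×201 + 2×358 + 8×422 + 1×D = 4293 + D
Σ(formed) = 2×272 + 3×358 + 8×422 = 4994
ΔH = Σ(broken) − Σ(formed) = (4293 + D) − (4994) = −701 + D
Setting this equal to −96 kJ gives D = 605 kJ/mol.

D(C=C) ≈ 605 kJ/mol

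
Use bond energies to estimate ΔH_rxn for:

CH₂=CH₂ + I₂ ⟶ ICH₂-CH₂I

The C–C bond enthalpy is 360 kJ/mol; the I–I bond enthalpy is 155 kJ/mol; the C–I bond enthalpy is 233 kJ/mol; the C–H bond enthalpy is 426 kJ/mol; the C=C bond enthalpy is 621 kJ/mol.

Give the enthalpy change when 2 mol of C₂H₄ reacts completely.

Bonds broken (reactants):
  C–H: 4 × 426 = 1704
  C=C: 1 × 621 = 621
  I–I: 1 × 155 = 155
  Σ(broken) = 2480 kJ
Bonds formed (products):
  C–C: 1 × 360 = 360
  C–H: 4 × 426 = 1704
  C–I: 2 × 233 = 466
  Σ(formed) = 2530 kJ
ΔH = Σ(broken) − Σ(formed) = 2480 − 2530 = −50 kJ
For 2× the reaction as written: 2 × (−50) = −100 kJ

ΔH = −100 kJ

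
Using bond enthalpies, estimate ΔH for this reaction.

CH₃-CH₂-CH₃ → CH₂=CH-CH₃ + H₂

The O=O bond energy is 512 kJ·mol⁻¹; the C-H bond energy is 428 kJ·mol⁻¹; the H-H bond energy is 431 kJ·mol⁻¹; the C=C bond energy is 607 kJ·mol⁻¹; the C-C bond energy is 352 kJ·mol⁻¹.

ΔH ≈ +170 kJ

Bonds broken (reactants):
  C-C: 2 × 352 = 704
  C-H: 8 × 428 = 3424
  Σ(broken) = 4128 kJ
Bonds formed (products):
  C-C: 1 × 352 = 352
  C-H: 6 × 428 = 2568
  C=C: 1 × 607 = 607
  H-H: 1 × 431 = 431
  Σ(formed) = 3958 kJ
ΔH = Σ(broken) − Σ(formed) = 4128 − 3958 = +170 kJ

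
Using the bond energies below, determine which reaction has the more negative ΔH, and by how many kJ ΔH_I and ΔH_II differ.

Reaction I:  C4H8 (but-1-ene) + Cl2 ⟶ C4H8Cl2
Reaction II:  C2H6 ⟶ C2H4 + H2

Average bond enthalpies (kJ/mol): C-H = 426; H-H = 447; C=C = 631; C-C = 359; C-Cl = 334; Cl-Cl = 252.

Reaction I, by 277 kJ

Reaction I:
  Bonds broken (reactants):
    C-C: 2 × 359 = 718
    C-H: 8 × 426 = 3408
    C=C: 1 × 631 = 631
    Cl-Cl: 1 × 252 = 252
    Σ(broken) = 5009 kJ
  Bonds formed (products):
    C-C: 3 × 359 = 1077
    C-Cl: 2 × 334 = 668
    C-H: 8 × 426 = 3408
    Σ(formed) = 5153 kJ
  ΔH_I = 5009 − 5153 = −144 kJ
Reaction II:
  Bonds broken (reactants):
    C-C: 1 × 359 = 359
    C-H: 6 × 426 = 2556
    Σ(broken) = 2915 kJ
  Bonds formed (products):
    C-H: 4 × 426 = 1704
    C=C: 1 × 631 = 631
    H-H: 1 × 447 = 447
    Σ(formed) = 2782 kJ
  ΔH_II = 2915 − 2782 = +133 kJ
ΔH_I − ΔH_II = −277 kJ, so reaction I has the more negative ΔH; |ΔH_I − ΔH_II| = 277 kJ.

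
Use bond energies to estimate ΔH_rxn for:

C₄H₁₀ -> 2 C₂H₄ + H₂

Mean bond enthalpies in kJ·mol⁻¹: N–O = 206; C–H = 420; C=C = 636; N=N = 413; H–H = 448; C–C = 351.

ΔH ≈ +173 kJ

Bonds broken (reactants):
  C–C: 3 × 351 = 1053
  C–H: 10 × 420 = 4200
  Σ(broken) = 5253 kJ
Bonds formed (products):
  C–H: 8 × 420 = 3360
  C=C: 2 × 636 = 1272
  H–H: 1 × 448 = 448
  Σ(formed) = 5080 kJ
ΔH = Σ(broken) − Σ(formed) = 5253 − 5080 = +173 kJ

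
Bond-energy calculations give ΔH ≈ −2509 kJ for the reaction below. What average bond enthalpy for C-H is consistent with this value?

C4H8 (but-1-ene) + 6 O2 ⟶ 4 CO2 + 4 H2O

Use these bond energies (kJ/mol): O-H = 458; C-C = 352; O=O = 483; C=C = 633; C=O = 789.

D(C-H) ≈ 404 kJ/mol

Let D be the C-H bond energy.
Σ(broken) = 2×352 + 8×D + 1×633 + 6×483 = 4235 + 8D
Σ(formed) = 8×789 + 8×458 = 9976
ΔH = Σ(broken) − Σ(formed) = (4235 + 8D) − (9976) = −5741 + 8D
Setting this equal to −2509 kJ gives 8D = 3232, so D = 404 kJ/mol.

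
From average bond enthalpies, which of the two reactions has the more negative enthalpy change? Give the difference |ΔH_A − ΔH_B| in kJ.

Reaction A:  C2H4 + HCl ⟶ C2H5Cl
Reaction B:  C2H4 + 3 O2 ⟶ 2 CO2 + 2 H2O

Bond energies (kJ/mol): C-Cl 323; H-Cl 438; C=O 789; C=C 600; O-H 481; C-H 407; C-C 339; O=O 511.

Reaction B, by 1288 kJ

Reaction A:
  Bonds broken (reactants):
    C-H: 4 × 407 = 1628
    C=C: 1 × 600 = 600
    H-Cl: 1 × 438 = 438
    Σ(broken) = 2666 kJ
  Bonds formed (products):
    C-C: 1 × 339 = 339
    C-Cl: 1 × 323 = 323
    C-H: 5 × 407 = 2035
    Σ(formed) = 2697 kJ
  ΔH_A = 2666 − 2697 = −31 kJ
Reaction B:
  Bonds broken (reactants):
    C-H: 4 × 407 = 1628
    C=C: 1 × 600 = 600
    O=O: 3 × 511 = 1533
    Σ(broken) = 3761 kJ
  Bonds formed (products):
    C=O: 4 × 789 = 3156
    O-H: 4 × 481 = 1924
    Σ(formed) = 5080 kJ
  ΔH_B = 3761 − 5080 = −1319 kJ
ΔH_A − ΔH_B = +1288 kJ, so reaction B has the more negative ΔH; |ΔH_A − ΔH_B| = 1288 kJ.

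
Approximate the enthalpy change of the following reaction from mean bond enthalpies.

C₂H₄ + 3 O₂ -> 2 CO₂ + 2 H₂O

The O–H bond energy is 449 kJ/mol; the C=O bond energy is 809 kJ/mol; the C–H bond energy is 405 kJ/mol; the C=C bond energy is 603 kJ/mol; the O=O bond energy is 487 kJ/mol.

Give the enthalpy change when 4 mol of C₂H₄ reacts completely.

ΔH = −5392 kJ

Bonds broken (reactants):
  C–H: 4 × 405 = 1620
  C=C: 1 × 603 = 603
  O=O: 3 × 487 = 1461
  Σ(broken) = 3684 kJ
Bonds formed (products):
  C=O: 4 × 809 = 3236
  O–H: 4 × 449 = 1796
  Σ(formed) = 5032 kJ
ΔH = Σ(broken) − Σ(formed) = 3684 − 5032 = −1348 kJ
For 4× the reaction as written: 4 × (−1348) = −5392 kJ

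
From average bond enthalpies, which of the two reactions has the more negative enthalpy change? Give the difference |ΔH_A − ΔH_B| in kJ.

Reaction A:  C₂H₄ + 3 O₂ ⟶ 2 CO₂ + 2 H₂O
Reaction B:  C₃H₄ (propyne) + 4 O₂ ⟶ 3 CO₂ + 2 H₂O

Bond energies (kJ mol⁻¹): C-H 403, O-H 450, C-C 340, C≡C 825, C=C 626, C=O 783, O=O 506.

Reaction B, by 521 kJ

Reaction A:
  Bonds broken (reactants):
    C-H: 4 × 403 = 1612
    C=C: 1 × 626 = 626
    O=O: 3 × 506 = 1518
    Σ(broken) = 3756 kJ
  Bonds formed (products):
    C=O: 4 × 783 = 3132
    O-H: 4 × 450 = 1800
    Σ(formed) = 4932 kJ
  ΔH_A = 3756 − 4932 = −1176 kJ
Reaction B:
  Bonds broken (reactants):
    C≡C: 1 × 825 = 825
    C-C: 1 × 340 = 340
    C-H: 4 × 403 = 1612
    O=O: 4 × 506 = 2024
    Σ(broken) = 4801 kJ
  Bonds formed (products):
    C=O: 6 × 783 = 4698
    O-H: 4 × 450 = 1800
    Σ(formed) = 6498 kJ
  ΔH_B = 4801 − 6498 = −1697 kJ
ΔH_A − ΔH_B = +521 kJ, so reaction B has the more negative ΔH; |ΔH_A − ΔH_B| = 521 kJ.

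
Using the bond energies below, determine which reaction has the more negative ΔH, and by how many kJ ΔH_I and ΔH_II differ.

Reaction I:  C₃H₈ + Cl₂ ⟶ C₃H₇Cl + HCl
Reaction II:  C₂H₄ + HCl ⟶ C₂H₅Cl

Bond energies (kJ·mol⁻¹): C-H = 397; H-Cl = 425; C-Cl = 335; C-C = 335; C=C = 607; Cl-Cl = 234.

Reaction I:
  Bonds broken (reactants):
    C-C: 2 × 335 = 670
    C-H: 8 × 397 = 3176
    Cl-Cl: 1 × 234 = 234
    Σ(broken) = 4080 kJ
  Bonds formed (products):
    C-C: 2 × 335 = 670
    C-Cl: 1 × 335 = 335
    C-H: 7 × 397 = 2779
    H-Cl: 1 × 425 = 425
    Σ(formed) = 4209 kJ
  ΔH_I = 4080 − 4209 = −129 kJ
Reaction II:
  Bonds broken (reactants):
    C-H: 4 × 397 = 1588
    C=C: 1 × 607 = 607
    H-Cl: 1 × 425 = 425
    Σ(broken) = 2620 kJ
  Bonds formed (products):
    C-C: 1 × 335 = 335
    C-Cl: 1 × 335 = 335
    C-H: 5 × 397 = 1985
    Σ(formed) = 2655 kJ
  ΔH_II = 2620 − 2655 = −35 kJ
ΔH_I − ΔH_II = −94 kJ, so reaction I has the more negative ΔH; |ΔH_I − ΔH_II| = 94 kJ.

Reaction I, by 94 kJ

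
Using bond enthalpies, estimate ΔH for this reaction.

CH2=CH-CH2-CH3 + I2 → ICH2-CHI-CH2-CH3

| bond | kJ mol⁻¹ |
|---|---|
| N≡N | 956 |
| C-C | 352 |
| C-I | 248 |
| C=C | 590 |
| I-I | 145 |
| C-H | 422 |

ΔH ≈ −113 kJ

Bonds broken (reactants):
  C-C: 2 × 352 = 704
  C-H: 8 × 422 = 3376
  C=C: 1 × 590 = 590
  I-I: 1 × 145 = 145
  Σ(broken) = 4815 kJ
Bonds formed (products):
  C-C: 3 × 352 = 1056
  C-H: 8 × 422 = 3376
  C-I: 2 × 248 = 496
  Σ(formed) = 4928 kJ
ΔH = Σ(broken) − Σ(formed) = 4815 − 4928 = −113 kJ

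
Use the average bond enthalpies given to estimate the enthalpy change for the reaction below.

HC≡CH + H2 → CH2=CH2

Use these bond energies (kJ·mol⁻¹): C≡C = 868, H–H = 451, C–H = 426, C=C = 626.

ΔH ≈ −159 kJ

Bonds broken (reactants):
  C≡C: 1 × 868 = 868
  C–H: 2 × 426 = 852
  H–H: 1 × 451 = 451
  Σ(broken) = 2171 kJ
Bonds formed (products):
  C–H: 4 × 426 = 1704
  C=C: 1 × 626 = 626
  Σ(formed) = 2330 kJ
ΔH = Σ(broken) − Σ(formed) = 2171 − 2330 = −159 kJ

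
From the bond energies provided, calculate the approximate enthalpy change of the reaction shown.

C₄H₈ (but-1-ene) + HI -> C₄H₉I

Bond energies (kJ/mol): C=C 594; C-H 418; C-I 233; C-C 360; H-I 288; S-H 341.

ΔH ≈ −129 kJ

Bonds broken (reactants):
  C-C: 2 × 360 = 720
  C-H: 8 × 418 = 3344
  C=C: 1 × 594 = 594
  H-I: 1 × 288 = 288
  Σ(broken) = 4946 kJ
Bonds formed (products):
  C-C: 3 × 360 = 1080
  C-H: 9 × 418 = 3762
  C-I: 1 × 233 = 233
  Σ(formed) = 5075 kJ
ΔH = Σ(broken) − Σ(formed) = 4946 − 5075 = −129 kJ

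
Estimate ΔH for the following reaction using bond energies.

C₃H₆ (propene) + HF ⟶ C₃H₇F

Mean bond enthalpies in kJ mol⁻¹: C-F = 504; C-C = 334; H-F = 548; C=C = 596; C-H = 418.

Bonds broken (reactants):
  C-C: 1 × 334 = 334
  C-H: 6 × 418 = 2508
  C=C: 1 × 596 = 596
  H-F: 1 × 548 = 548
  Σ(broken) = 3986 kJ
Bonds formed (products):
  C-C: 2 × 334 = 668
  C-F: 1 × 504 = 504
  C-H: 7 × 418 = 2926
  Σ(formed) = 4098 kJ
ΔH = Σ(broken) − Σ(formed) = 3986 − 4098 = −112 kJ

ΔH ≈ −112 kJ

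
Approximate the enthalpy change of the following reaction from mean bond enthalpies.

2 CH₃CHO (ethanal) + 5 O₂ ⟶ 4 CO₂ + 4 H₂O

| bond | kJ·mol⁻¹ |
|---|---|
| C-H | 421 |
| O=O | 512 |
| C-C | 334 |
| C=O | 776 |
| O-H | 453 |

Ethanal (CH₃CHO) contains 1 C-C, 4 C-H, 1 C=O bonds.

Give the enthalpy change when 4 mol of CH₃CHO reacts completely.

Bonds broken (reactants):
  C-C: 2 × 334 = 668
  C-H: 8 × 421 = 3368
  C=O: 2 × 776 = 1552
  O=O: 5 × 512 = 2560
  Σ(broken) = 8148 kJ
Bonds formed (products):
  C=O: 8 × 776 = 6208
  O-H: 8 × 453 = 3624
  Σ(formed) = 9832 kJ
ΔH = Σ(broken) − Σ(formed) = 8148 − 9832 = −1684 kJ
For 2× the reaction as written: 2 × (−1684) = −3368 kJ

ΔH = −3368 kJ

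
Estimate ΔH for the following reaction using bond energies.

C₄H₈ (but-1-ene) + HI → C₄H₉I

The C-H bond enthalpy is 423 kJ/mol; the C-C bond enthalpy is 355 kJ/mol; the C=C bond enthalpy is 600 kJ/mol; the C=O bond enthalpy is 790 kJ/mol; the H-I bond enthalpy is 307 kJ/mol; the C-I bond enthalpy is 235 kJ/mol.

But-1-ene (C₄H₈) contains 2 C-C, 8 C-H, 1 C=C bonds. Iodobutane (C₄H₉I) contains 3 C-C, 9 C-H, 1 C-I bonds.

Bonds broken (reactants):
  C-C: 2 × 355 = 710
  C-H: 8 × 423 = 3384
  C=C: 1 × 600 = 600
  H-I: 1 × 307 = 307
  Σ(broken) = 5001 kJ
Bonds formed (products):
  C-C: 3 × 355 = 1065
  C-H: 9 × 423 = 3807
  C-I: 1 × 235 = 235
  Σ(formed) = 5107 kJ
ΔH = Σ(broken) − Σ(formed) = 5001 − 5107 = −106 kJ

ΔH ≈ −106 kJ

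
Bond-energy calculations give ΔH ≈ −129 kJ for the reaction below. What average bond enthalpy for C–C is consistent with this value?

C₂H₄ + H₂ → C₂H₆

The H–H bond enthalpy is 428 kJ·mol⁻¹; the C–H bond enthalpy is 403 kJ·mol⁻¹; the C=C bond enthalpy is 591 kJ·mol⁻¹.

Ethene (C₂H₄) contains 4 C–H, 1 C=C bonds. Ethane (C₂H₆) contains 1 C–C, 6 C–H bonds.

Let D be the C–C bond energy.
Σ(broken) = 4×403 + 1×591 + 1×428 = 2631
Σ(formed) = 1×D + 6×403 = 2418 + D
ΔH = Σ(broken) − Σ(formed) = (2631) − (2418 + D) = +213 − D
Setting this equal to −129 kJ gives D = 342 kJ/mol.

D(C–C) ≈ 342 kJ/mol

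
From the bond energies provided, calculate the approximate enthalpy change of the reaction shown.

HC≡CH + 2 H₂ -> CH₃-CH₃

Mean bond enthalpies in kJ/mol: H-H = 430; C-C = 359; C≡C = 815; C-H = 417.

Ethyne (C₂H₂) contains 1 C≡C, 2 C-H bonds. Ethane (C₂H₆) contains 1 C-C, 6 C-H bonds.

Bonds broken (reactants):
  C≡C: 1 × 815 = 815
  C-H: 2 × 417 = 834
  H-H: 2 × 430 = 860
  Σ(broken) = 2509 kJ
Bonds formed (products):
  C-C: 1 × 359 = 359
  C-H: 6 × 417 = 2502
  Σ(formed) = 2861 kJ
ΔH = Σ(broken) − Σ(formed) = 2509 − 2861 = −352 kJ

ΔH ≈ −352 kJ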